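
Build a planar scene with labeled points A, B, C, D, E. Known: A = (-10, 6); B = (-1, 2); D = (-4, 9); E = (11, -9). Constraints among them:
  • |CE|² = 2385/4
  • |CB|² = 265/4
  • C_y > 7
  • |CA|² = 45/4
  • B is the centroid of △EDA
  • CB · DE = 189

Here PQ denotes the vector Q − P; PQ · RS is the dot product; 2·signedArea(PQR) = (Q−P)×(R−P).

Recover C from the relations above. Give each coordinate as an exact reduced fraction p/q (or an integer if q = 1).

1. C_x = -7  [line -15·x + 18·y + -240 = 0 ∩ |CA|² = 45/4]
2. C_y = 15/2  [line -15·x + 18·y + -240 = 0 ∩ |CA|² = 45/4]
   → C = (-7, 15/2)

C = (-7, 15/2)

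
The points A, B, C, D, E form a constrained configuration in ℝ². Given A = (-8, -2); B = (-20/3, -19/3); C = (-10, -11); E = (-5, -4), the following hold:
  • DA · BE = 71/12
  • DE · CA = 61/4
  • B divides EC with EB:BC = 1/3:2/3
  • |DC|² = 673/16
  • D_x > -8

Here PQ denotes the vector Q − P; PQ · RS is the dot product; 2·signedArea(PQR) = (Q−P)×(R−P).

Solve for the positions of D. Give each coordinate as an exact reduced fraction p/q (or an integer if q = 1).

D = (-7, -21/4)

1. D_x = -7  [DA · BE = 71/12 ∩ DE · CA = 61/4]
2. D_y = -21/4  [DA · BE = 71/12 ∩ DE · CA = 61/4]
   → D = (-7, -21/4)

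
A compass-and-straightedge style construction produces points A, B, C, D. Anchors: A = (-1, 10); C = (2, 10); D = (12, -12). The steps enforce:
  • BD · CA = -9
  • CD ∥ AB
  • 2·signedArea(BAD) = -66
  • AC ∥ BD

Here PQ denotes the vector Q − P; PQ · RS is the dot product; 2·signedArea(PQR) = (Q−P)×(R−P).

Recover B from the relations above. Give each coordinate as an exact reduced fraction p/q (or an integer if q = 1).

B = (9, -12)

1. B_x = 9  [AC ∥ BD ∩ CD ∥ AB]
2. B_y = -12  [AC ∥ BD ∩ CD ∥ AB]
   → B = (9, -12)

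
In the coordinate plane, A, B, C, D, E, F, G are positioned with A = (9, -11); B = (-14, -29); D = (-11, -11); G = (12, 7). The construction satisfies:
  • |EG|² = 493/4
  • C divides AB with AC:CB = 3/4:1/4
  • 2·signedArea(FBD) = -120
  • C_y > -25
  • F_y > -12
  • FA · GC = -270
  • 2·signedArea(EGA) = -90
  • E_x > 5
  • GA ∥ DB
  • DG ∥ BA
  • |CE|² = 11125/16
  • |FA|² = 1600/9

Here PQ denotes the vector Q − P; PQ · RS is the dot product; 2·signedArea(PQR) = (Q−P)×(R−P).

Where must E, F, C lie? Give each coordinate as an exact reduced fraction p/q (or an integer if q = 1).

1. C_x = -33/4  [C divides AB with AC:CB = 3/4:1/4]
2. C_y = -49/2  [C divides AB with AC:CB = 3/4:1/4]
   → C = (-33/4, -49/2)
3. E_x = 11/2  [line 18·x + -3·y + -105 = 0 ∩ |CE|² = 11125/16]
4. E_y = -2  [line 18·x + -3·y + -105 = 0 ∩ |CE|² = 11125/16]
   → E = (11/2, -2)
5. F_x = -13/3  [2·signedArea(FBD) = -120 ∩ FA · GC = -270]
6. F_y = -11  [2·signedArea(FBD) = -120 ∩ FA · GC = -270]
   → F = (-13/3, -11)

C = (-33/4, -49/2)
E = (11/2, -2)
F = (-13/3, -11)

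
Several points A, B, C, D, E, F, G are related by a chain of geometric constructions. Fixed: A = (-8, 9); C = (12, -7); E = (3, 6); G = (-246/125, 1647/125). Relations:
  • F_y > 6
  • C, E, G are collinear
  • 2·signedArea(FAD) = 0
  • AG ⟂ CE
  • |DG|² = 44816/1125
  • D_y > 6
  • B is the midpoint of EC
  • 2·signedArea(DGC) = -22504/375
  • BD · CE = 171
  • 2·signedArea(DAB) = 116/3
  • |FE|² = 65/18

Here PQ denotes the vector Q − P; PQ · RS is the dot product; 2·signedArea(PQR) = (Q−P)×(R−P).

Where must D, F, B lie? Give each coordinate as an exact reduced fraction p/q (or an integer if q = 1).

1. B_x = 15/2  [B is the midpoint of EC]
2. B_y = -1/2  [B is the midpoint of EC]
   → B = (15/2, -1/2)
3. D_x = -2/3  [2·signedArea(DGC) = -22504/375 ∩ BD · CE = 171]
4. D_y = 7  [2·signedArea(DGC) = -22504/375 ∩ BD · CE = 171]
   → D = (-2/3, 7)
5. F_x = 7/6  [line 2·x + 22/3·y + -50 = 0 ∩ |FE|² = 65/18]
6. F_y = 13/2  [line 2·x + 22/3·y + -50 = 0 ∩ |FE|² = 65/18]
   → F = (7/6, 13/2)

B = (15/2, -1/2)
D = (-2/3, 7)
F = (7/6, 13/2)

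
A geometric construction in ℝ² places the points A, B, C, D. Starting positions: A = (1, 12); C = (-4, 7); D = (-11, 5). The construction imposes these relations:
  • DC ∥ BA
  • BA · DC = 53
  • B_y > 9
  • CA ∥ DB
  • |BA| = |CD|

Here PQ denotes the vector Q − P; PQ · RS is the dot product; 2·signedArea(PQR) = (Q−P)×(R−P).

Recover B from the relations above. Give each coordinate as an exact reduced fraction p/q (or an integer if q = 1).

B = (-6, 10)

1. B_x = -6  [DC ∥ BA ∩ CA ∥ DB]
2. B_y = 10  [DC ∥ BA ∩ CA ∥ DB]
   → B = (-6, 10)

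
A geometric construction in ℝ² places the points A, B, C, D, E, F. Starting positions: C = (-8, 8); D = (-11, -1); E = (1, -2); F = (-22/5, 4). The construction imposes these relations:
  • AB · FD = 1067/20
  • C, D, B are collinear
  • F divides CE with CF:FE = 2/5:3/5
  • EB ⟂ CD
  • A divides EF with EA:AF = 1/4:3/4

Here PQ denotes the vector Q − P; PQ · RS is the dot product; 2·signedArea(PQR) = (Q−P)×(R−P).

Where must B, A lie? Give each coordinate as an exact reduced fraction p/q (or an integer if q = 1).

A = (-7/20, -1/2)
B = (-101/10, 17/10)

1. B_x = -101/10  [C, D, B are collinear ∩ EB ⟂ CD]
2. B_y = 17/10  [C, D, B are collinear ∩ EB ⟂ CD]
   → B = (-101/10, 17/10)
3. A_x = -7/20  [A divides EF with EA:AF = 1/4:3/4]
4. A_y = -1/2  [A divides EF with EA:AF = 1/4:3/4]
   → A = (-7/20, -1/2)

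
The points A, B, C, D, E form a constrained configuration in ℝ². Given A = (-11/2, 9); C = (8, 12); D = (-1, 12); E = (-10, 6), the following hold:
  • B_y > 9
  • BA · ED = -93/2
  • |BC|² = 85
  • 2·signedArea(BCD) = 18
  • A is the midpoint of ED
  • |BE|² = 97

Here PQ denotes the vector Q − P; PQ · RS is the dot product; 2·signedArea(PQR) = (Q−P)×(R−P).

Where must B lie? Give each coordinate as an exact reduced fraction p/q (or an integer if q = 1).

B = (-1, 10)

1. B_x = -1  [BA · ED = -93/2 ∩ 2·signedArea(BCD) = 18]
2. B_y = 10  [BA · ED = -93/2 ∩ 2·signedArea(BCD) = 18]
   → B = (-1, 10)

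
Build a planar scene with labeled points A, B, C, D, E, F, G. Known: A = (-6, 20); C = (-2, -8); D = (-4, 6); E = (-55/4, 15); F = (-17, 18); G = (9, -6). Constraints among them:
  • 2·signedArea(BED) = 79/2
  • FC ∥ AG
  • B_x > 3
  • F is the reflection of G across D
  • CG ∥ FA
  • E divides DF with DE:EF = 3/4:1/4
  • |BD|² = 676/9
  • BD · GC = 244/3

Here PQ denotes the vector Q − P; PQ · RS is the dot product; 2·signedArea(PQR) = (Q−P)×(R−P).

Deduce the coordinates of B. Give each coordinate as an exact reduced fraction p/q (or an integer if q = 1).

1. B_x = 4  [2·signedArea(BED) = 79/2 ∩ BD · GC = 244/3]
2. B_y = 8/3  [2·signedArea(BED) = 79/2 ∩ BD · GC = 244/3]
   → B = (4, 8/3)

B = (4, 8/3)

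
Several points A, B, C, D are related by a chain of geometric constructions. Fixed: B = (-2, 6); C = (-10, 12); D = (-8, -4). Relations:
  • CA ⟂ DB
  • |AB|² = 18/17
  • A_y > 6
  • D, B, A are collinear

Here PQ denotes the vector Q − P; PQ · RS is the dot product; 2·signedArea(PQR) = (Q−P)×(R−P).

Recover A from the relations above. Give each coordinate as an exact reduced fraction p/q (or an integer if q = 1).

1. A_x = -25/17  [D, B, A are collinear ∩ CA ⟂ DB]
2. A_y = 117/17  [D, B, A are collinear ∩ CA ⟂ DB]
   → A = (-25/17, 117/17)

A = (-25/17, 117/17)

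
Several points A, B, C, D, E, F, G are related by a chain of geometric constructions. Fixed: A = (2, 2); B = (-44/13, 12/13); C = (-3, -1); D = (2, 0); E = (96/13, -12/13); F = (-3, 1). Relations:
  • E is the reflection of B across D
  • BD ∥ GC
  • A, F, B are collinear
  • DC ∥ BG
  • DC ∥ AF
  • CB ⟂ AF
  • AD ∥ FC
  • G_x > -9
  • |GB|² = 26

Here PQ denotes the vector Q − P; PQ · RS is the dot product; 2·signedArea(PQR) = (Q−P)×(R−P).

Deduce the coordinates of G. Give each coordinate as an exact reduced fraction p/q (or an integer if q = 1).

G = (-109/13, -1/13)

1. G_x = -109/13  [BD ∥ GC ∩ DC ∥ BG]
2. G_y = -1/13  [BD ∥ GC ∩ DC ∥ BG]
   → G = (-109/13, -1/13)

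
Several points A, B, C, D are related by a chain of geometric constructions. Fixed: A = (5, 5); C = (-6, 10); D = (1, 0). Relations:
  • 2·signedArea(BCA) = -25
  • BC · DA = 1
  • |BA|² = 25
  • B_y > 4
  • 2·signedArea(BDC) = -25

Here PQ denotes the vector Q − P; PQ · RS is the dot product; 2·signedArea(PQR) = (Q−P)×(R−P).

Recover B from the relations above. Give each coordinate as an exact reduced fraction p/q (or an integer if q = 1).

B = (0, 5)

1. B_x = 0  [2·signedArea(BCA) = -25 ∩ 2·signedArea(BDC) = -25]
2. B_y = 5  [2·signedArea(BCA) = -25 ∩ 2·signedArea(BDC) = -25]
   → B = (0, 5)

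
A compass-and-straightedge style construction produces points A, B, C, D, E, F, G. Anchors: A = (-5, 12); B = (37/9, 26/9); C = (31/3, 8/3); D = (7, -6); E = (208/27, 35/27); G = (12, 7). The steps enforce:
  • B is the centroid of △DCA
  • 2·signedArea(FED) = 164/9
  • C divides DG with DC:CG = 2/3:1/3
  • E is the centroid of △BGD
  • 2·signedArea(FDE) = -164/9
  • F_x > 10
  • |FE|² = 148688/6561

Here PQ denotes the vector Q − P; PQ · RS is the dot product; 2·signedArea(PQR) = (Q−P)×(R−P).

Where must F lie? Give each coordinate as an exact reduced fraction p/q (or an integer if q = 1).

1. F_x = 856/81  [line -197/27·x + 19/27·y + 1985/27 = 0 ∩ |FE|² = 148688/6561]
2. F_y = 413/81  [line -197/27·x + 19/27·y + 1985/27 = 0 ∩ |FE|² = 148688/6561]
   → F = (856/81, 413/81)

F = (856/81, 413/81)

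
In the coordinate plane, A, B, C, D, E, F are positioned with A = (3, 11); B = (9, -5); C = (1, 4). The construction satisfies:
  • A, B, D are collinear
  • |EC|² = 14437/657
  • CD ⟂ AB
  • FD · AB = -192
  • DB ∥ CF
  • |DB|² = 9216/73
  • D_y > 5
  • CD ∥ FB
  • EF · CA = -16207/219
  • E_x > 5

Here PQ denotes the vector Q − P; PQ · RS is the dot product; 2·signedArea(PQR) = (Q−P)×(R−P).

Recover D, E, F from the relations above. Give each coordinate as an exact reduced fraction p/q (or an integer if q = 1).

1. D_x = 369/73  [A, B, D are collinear ∩ CD ⟂ AB]
2. D_y = 403/73  [A, B, D are collinear ∩ CD ⟂ AB]
   → D = (369/73, 403/73)
3. F_x = 361/73  [CD ∥ FB ∩ DB ∥ CF]
4. F_y = -476/73  [CD ∥ FB ∩ DB ∥ CF]
   → F = (361/73, -476/73)
5. E_x = 415/73  [line -2·x + -7·y + 8377/219 = 0 ∩ |EC|² = 14437/657]
6. E_y = 841/219  [line -2·x + -7·y + 8377/219 = 0 ∩ |EC|² = 14437/657]
   → E = (415/73, 841/219)

D = (369/73, 403/73)
E = (415/73, 841/219)
F = (361/73, -476/73)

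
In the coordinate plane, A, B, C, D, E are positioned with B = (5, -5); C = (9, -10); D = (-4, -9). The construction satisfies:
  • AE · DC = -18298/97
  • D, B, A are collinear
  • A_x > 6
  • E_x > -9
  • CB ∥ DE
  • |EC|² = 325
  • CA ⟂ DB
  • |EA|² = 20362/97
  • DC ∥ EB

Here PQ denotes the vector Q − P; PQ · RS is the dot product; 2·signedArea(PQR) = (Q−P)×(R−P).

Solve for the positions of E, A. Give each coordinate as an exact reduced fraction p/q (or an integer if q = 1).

A = (629/97, -421/97)
E = (-8, -4)

1. E_x = -8  [DC ∥ EB ∩ CB ∥ DE]
2. E_y = -4  [DC ∥ EB ∩ CB ∥ DE]
   → E = (-8, -4)
3. A_x = 629/97  [D, B, A are collinear ∩ CA ⟂ DB]
4. A_y = -421/97  [D, B, A are collinear ∩ CA ⟂ DB]
   → A = (629/97, -421/97)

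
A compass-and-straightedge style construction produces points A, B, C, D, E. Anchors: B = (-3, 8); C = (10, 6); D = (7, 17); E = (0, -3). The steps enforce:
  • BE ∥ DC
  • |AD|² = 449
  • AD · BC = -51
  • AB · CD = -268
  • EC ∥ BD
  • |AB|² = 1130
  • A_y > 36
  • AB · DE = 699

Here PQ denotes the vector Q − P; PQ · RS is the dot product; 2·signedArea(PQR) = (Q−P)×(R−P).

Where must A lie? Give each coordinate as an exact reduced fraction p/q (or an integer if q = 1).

1. A_x = 14  [AB · DE = 699 ∩ AD · BC = -51]
2. A_y = 37  [AB · DE = 699 ∩ AD · BC = -51]
   → A = (14, 37)

A = (14, 37)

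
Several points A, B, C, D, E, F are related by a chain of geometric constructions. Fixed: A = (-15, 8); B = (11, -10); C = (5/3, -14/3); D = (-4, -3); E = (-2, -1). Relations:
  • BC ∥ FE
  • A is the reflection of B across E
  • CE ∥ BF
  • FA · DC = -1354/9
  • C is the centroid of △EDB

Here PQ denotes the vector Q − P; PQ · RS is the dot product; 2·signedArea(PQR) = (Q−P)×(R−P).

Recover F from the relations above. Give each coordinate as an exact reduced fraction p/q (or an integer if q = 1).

1. F_x = 22/3  [BC ∥ FE ∩ CE ∥ BF]
2. F_y = -19/3  [BC ∥ FE ∩ CE ∥ BF]
   → F = (22/3, -19/3)

F = (22/3, -19/3)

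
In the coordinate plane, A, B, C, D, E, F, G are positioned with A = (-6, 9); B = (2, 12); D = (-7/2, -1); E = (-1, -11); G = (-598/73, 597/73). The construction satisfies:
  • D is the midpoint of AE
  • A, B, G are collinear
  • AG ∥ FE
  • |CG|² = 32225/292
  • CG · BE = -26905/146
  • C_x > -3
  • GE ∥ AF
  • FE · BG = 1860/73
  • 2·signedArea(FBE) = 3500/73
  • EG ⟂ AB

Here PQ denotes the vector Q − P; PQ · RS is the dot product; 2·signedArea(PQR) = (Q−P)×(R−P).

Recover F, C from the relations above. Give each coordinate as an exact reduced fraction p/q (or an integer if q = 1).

1. F_x = 87/73  [AG ∥ FE ∩ GE ∥ AF]
2. F_y = -743/73  [AG ∥ FE ∩ GE ∥ AF]
   → F = (87/73, -743/73)
3. C_x = -351/146  [line 3·x + 23·y + 3031/146 = 0 ∩ |CG|² = 32225/292]
4. C_y = -43/73  [line 3·x + 23·y + 3031/146 = 0 ∩ |CG|² = 32225/292]
   → C = (-351/146, -43/73)

C = (-351/146, -43/73)
F = (87/73, -743/73)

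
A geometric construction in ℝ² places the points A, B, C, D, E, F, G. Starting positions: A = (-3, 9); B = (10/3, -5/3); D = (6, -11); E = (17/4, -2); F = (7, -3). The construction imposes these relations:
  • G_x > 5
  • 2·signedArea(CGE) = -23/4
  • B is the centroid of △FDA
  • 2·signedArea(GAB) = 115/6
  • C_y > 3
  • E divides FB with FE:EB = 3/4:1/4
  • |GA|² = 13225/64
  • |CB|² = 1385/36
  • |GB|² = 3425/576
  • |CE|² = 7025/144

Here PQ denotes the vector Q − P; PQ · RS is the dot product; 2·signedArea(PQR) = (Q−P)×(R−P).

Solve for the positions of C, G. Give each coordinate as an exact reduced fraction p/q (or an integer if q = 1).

1. G_x = 45/8  [line 32/3·x + 19/3·y + -265/6 = 0 ∩ |GB|² = 3425/576]
2. G_y = -5/2  [line 32/3·x + 19/3·y + -265/6 = 0 ∩ |GB|² = 3425/576]
   → G = (45/8, -5/2)
3. C_x = 1/6  [line -1/2·x + -11/8·y + 41/8 = 0 ∩ |CE|² = 7025/144]
4. C_y = 11/3  [line -1/2·x + -11/8·y + 41/8 = 0 ∩ |CE|² = 7025/144]
   → C = (1/6, 11/3)

C = (1/6, 11/3)
G = (45/8, -5/2)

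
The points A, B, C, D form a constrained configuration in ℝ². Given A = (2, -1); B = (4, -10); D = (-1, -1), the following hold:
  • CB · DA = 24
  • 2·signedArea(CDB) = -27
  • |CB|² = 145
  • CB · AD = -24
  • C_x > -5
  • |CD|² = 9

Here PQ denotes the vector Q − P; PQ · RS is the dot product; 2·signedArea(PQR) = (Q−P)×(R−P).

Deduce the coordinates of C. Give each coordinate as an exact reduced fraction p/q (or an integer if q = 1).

C = (-4, -1)

1. C_x = -4  [CB · DA = 24 ∩ 2·signedArea(CDB) = -27]
2. C_y = -1  [CB · DA = 24 ∩ 2·signedArea(CDB) = -27]
   → C = (-4, -1)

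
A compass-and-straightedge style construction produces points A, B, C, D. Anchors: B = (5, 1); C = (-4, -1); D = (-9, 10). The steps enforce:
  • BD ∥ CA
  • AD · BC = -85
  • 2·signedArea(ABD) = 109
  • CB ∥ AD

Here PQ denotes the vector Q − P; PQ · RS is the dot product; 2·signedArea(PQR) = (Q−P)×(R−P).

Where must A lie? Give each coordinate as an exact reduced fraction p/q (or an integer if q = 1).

1. A_x = -18  [CB ∥ AD ∩ BD ∥ CA]
2. A_y = 8  [CB ∥ AD ∩ BD ∥ CA]
   → A = (-18, 8)

A = (-18, 8)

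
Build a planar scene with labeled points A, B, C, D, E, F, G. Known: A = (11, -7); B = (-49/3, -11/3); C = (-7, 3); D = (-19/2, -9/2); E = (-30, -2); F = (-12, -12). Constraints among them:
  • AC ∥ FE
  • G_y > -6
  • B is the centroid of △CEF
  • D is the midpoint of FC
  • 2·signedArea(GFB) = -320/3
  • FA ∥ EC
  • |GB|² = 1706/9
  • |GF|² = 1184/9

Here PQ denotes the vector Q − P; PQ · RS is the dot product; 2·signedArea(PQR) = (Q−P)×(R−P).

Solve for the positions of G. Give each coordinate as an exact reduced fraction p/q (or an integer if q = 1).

G = (-8/3, -16/3)

1. G_x = -8/3  [line -25/3·x + -13/3·y + -136/3 = 0 ∩ |GF|² = 1184/9]
2. G_y = -16/3  [line -25/3·x + -13/3·y + -136/3 = 0 ∩ |GF|² = 1184/9]
   → G = (-8/3, -16/3)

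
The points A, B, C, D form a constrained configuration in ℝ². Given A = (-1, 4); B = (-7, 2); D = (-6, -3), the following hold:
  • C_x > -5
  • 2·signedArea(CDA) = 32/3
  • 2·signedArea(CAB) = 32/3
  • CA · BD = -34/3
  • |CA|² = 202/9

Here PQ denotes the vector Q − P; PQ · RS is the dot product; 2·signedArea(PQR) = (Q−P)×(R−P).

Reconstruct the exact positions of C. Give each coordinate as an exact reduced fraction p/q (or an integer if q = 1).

C = (-14/3, 1)

1. C_x = -14/3  [2·signedArea(CAB) = 32/3 ∩ 2·signedArea(CDA) = 32/3]
2. C_y = 1  [2·signedArea(CAB) = 32/3 ∩ 2·signedArea(CDA) = 32/3]
   → C = (-14/3, 1)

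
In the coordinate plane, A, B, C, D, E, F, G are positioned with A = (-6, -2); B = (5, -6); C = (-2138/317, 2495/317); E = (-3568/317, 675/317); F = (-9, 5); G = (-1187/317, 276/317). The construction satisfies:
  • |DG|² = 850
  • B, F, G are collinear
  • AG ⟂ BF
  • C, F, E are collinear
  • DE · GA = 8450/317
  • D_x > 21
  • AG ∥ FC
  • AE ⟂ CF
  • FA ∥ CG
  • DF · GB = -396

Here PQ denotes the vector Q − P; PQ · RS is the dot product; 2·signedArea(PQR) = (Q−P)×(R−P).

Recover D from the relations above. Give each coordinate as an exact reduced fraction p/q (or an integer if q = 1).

1. D_x = 6738/317  [DE · GA = 8450/317 ∩ DF · GB = -396]
2. D_y = -4479/317  [DE · GA = 8450/317 ∩ DF · GB = -396]
   → D = (6738/317, -4479/317)

D = (6738/317, -4479/317)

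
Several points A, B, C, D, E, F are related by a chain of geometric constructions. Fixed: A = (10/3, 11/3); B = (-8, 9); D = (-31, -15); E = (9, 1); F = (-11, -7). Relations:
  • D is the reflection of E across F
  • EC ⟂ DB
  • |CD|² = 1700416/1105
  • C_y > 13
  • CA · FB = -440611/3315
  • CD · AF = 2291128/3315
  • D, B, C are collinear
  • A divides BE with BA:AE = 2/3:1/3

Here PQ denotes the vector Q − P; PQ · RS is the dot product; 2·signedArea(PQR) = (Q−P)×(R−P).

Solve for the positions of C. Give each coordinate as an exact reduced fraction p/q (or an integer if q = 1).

C = (-4263/1105, 14721/1105)

1. C_x = -4263/1105  [D, B, C are collinear ∩ EC ⟂ DB]
2. C_y = 14721/1105  [D, B, C are collinear ∩ EC ⟂ DB]
   → C = (-4263/1105, 14721/1105)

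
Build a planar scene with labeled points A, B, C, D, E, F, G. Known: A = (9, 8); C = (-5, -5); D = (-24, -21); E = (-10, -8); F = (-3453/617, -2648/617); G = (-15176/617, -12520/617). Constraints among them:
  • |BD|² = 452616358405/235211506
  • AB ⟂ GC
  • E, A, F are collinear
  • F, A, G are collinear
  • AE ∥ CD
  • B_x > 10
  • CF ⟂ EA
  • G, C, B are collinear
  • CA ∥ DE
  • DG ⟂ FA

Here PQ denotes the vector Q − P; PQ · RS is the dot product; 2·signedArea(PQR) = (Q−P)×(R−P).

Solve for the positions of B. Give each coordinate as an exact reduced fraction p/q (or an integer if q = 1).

B = (2353656009/235211506, 1578292585/235211506)

1. B_x = 2353656009/235211506  [G, C, B are collinear ∩ AB ⟂ GC]
2. B_y = 1578292585/235211506  [G, C, B are collinear ∩ AB ⟂ GC]
   → B = (2353656009/235211506, 1578292585/235211506)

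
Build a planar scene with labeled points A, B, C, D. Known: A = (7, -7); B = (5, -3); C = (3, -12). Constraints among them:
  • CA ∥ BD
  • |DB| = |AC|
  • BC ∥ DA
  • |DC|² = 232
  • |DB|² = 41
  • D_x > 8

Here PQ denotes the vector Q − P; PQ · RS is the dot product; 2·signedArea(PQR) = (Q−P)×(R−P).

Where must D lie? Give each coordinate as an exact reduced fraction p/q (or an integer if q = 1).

1. D_x = 9  [BC ∥ DA ∩ CA ∥ BD]
2. D_y = 2  [BC ∥ DA ∩ CA ∥ BD]
   → D = (9, 2)

D = (9, 2)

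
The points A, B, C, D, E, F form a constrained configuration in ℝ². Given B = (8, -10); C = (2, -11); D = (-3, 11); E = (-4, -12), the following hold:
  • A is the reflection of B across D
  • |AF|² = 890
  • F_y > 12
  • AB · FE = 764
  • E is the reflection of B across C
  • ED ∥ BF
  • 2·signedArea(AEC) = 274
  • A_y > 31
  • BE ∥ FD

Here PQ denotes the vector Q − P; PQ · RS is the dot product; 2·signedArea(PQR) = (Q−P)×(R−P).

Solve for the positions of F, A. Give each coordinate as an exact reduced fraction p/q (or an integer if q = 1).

A = (-14, 32)
F = (9, 13)

1. F_x = 9  [BE ∥ FD ∩ ED ∥ BF]
2. F_y = 13  [BE ∥ FD ∩ ED ∥ BF]
   → F = (9, 13)
3. A_x = -14  [A is the reflection of B across D]
4. A_y = 32  [A is the reflection of B across D]
   → A = (-14, 32)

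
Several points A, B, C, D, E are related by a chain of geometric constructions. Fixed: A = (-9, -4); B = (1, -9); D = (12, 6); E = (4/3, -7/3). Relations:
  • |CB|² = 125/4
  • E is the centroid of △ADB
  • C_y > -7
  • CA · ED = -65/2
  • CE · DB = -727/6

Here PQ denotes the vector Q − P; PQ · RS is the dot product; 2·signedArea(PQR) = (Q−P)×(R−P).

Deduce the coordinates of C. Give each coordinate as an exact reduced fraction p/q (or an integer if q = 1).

1. C_x = -4  [CE · DB = -727/6 ∩ CA · ED = -65/2]
2. C_y = -13/2  [CE · DB = -727/6 ∩ CA · ED = -65/2]
   → C = (-4, -13/2)

C = (-4, -13/2)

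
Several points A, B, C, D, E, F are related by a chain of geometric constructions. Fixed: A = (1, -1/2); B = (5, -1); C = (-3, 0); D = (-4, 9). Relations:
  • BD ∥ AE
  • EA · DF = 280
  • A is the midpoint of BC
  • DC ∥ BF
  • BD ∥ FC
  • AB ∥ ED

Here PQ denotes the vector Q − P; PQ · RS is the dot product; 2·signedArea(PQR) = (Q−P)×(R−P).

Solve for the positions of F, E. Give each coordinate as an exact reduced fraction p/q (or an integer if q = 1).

1. F_x = 6  [BD ∥ FC ∩ DC ∥ BF]
2. F_y = -10  [BD ∥ FC ∩ DC ∥ BF]
   → F = (6, -10)
3. E_x = -8  [AB ∥ ED ∩ BD ∥ AE]
4. E_y = 19/2  [AB ∥ ED ∩ BD ∥ AE]
   → E = (-8, 19/2)

E = (-8, 19/2)
F = (6, -10)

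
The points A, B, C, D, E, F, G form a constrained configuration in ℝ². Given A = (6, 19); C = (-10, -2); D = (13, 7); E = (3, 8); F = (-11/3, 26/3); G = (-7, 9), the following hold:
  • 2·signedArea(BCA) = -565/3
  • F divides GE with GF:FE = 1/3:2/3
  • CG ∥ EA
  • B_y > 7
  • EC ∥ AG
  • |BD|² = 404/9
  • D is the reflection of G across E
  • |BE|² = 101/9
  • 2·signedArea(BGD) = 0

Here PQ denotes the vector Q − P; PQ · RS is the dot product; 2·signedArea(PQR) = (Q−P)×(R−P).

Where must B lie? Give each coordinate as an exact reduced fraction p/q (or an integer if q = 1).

1. B_x = 19/3  [2·signedArea(BGD) = 0 ∩ 2·signedArea(BCA) = -565/3]
2. B_y = 23/3  [2·signedArea(BGD) = 0 ∩ 2·signedArea(BCA) = -565/3]
   → B = (19/3, 23/3)

B = (19/3, 23/3)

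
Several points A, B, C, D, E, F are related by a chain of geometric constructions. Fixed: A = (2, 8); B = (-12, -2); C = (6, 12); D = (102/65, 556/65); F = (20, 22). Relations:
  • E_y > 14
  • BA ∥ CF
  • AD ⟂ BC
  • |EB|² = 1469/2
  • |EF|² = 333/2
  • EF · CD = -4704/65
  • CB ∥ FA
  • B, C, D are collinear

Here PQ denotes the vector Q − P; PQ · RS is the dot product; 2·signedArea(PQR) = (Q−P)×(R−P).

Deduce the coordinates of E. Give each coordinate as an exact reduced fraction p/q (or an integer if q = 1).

E = (19/2, 29/2)

1. E_x = 19/2  [line 288/65·x + 224/65·y + -5984/65 = 0 ∩ |EF|² = 333/2]
2. E_y = 29/2  [line 288/65·x + 224/65·y + -5984/65 = 0 ∩ |EF|² = 333/2]
   → E = (19/2, 29/2)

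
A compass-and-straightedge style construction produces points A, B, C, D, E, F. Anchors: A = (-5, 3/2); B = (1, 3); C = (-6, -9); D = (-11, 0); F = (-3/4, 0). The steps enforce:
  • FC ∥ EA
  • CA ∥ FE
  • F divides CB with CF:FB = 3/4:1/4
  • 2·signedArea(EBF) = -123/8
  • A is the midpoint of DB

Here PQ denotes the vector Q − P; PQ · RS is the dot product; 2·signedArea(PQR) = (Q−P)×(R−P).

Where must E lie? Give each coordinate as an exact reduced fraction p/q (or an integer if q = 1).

1. E_x = 1/4  [FC ∥ EA ∩ CA ∥ FE]
2. E_y = 21/2  [FC ∥ EA ∩ CA ∥ FE]
   → E = (1/4, 21/2)

E = (1/4, 21/2)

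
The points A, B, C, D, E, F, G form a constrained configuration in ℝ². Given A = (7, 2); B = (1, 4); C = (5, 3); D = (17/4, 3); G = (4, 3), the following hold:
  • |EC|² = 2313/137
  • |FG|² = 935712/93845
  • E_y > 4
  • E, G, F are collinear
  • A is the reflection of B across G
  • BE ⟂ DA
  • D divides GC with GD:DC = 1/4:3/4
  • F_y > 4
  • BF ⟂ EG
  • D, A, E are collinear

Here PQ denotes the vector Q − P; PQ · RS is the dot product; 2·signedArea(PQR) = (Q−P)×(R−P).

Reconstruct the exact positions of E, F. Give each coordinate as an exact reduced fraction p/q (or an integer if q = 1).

1. E_x = 145/137  [D, A, E are collinear ∩ BE ⟂ DA]
2. E_y = 570/137  [D, A, E are collinear ∩ BE ⟂ DA]
   → E = (145/137, 570/137)
3. F_x = 99728/93845  [E, G, F are collinear ∩ BF ⟂ EG]
4. F_y = 390291/93845  [E, G, F are collinear ∩ BF ⟂ EG]
   → F = (99728/93845, 390291/93845)

E = (145/137, 570/137)
F = (99728/93845, 390291/93845)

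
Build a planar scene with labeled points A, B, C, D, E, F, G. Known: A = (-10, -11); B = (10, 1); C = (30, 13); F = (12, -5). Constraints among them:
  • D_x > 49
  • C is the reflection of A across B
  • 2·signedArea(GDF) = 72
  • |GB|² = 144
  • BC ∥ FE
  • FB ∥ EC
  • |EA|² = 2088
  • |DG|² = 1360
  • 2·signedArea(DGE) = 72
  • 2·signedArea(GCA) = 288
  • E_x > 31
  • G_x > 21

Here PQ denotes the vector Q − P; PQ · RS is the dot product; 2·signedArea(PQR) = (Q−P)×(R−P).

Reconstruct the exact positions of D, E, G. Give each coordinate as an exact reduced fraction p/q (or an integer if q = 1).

D = (50, 25)
E = (32, 7)
G = (22, 1)

1. E_x = 32  [FB ∥ EC ∩ BC ∥ FE]
2. E_y = 7  [FB ∥ EC ∩ BC ∥ FE]
   → E = (32, 7)
3. G_x = 22  [line 24·x + -40·y + -488 = 0 ∩ |GB|² = 144]
4. G_y = 1  [line 24·x + -40·y + -488 = 0 ∩ |GB|² = 144]
   → G = (22, 1)
5. D_x = 50  [line -6·x + 10·y + 50 = 0 ∩ |DG|² = 1360]
6. D_y = 25  [line -6·x + 10·y + 50 = 0 ∩ |DG|² = 1360]
   → D = (50, 25)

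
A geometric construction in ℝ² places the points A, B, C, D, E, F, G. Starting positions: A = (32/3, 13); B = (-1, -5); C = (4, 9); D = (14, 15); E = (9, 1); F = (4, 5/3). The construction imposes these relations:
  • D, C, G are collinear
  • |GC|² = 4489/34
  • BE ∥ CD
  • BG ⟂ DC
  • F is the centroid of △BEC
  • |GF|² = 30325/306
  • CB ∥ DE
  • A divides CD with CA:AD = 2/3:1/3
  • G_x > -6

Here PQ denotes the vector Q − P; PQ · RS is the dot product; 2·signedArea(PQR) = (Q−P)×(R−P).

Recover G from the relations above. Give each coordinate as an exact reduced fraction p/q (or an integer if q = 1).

1. G_x = -199/34  [D, C, G are collinear ∩ BG ⟂ DC]
2. G_y = 105/34  [D, C, G are collinear ∩ BG ⟂ DC]
   → G = (-199/34, 105/34)

G = (-199/34, 105/34)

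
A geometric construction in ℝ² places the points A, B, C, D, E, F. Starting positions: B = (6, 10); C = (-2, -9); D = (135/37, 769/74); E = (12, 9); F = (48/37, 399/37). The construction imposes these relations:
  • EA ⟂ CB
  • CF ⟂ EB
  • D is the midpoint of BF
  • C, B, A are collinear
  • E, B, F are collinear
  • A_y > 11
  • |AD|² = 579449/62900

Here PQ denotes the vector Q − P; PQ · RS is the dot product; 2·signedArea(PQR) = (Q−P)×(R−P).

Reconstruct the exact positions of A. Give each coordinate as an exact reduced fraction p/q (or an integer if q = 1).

A = (2782/425, 4801/425)

1. A_x = 2782/425  [C, B, A are collinear ∩ EA ⟂ CB]
2. A_y = 4801/425  [C, B, A are collinear ∩ EA ⟂ CB]
   → A = (2782/425, 4801/425)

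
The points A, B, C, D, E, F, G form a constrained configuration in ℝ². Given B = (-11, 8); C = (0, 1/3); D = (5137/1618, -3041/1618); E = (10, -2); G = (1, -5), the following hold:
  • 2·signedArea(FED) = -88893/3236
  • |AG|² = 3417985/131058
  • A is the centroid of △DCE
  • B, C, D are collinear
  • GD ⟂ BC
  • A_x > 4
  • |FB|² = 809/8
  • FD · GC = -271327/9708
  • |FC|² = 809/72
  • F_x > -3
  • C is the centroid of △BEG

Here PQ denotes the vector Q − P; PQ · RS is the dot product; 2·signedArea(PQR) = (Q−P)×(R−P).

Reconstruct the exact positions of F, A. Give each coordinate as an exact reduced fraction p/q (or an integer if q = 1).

1. F_x = -11/4  [2·signedArea(FED) = -88893/3236 ∩ FD · GC = -271327/9708]
2. F_y = 9/4  [2·signedArea(FED) = -88893/3236 ∩ FD · GC = -271327/9708]
   → F = (-11/4, 9/4)
3. A_x = 21317/4854  [A is the centroid of △DCE]
4. A_y = -17213/14562  [A is the centroid of △DCE]
   → A = (21317/4854, -17213/14562)

A = (21317/4854, -17213/14562)
F = (-11/4, 9/4)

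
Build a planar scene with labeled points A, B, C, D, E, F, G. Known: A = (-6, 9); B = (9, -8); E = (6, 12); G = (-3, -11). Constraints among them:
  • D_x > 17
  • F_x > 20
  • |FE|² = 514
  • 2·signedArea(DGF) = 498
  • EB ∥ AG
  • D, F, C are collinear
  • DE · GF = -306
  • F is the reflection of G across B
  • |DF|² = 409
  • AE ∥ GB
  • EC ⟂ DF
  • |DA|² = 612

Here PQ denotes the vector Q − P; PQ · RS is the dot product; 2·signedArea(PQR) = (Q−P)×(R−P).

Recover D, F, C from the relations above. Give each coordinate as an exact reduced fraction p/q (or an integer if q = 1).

C = (7434/409, 5655/409)
D = (18, 15)
F = (21, -5)

1. F_x = 21  [F is the reflection of G across B]
2. F_y = -5  [F is the reflection of G across B]
   → F = (21, -5)
3. D_x = 18  [DE · GF = -306 ∩ 2·signedArea(DGF) = 498]
4. D_y = 15  [DE · GF = -306 ∩ 2·signedArea(DGF) = 498]
   → D = (18, 15)
5. C_x = 7434/409  [D, F, C are collinear ∩ EC ⟂ DF]
6. C_y = 5655/409  [D, F, C are collinear ∩ EC ⟂ DF]
   → C = (7434/409, 5655/409)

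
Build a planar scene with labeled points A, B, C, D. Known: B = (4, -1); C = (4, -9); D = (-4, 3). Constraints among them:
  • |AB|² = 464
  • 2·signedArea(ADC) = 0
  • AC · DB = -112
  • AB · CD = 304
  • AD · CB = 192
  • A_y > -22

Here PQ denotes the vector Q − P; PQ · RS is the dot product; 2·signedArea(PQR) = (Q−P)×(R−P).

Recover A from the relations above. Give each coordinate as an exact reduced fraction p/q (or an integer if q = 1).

A = (12, -21)

1. A_x = 12  [2·signedArea(ADC) = 0 ∩ AD · CB = 192]
2. A_y = -21  [2·signedArea(ADC) = 0 ∩ AD · CB = 192]
   → A = (12, -21)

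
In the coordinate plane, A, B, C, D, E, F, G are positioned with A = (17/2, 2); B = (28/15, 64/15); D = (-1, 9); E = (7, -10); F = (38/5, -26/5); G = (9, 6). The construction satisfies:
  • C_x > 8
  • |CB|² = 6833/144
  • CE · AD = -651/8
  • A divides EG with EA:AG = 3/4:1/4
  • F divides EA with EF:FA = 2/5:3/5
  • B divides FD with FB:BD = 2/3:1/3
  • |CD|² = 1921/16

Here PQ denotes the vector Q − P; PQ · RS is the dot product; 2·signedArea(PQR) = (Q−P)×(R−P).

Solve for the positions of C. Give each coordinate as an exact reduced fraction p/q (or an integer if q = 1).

C = (35/4, 4)

1. C_x = 35/4  [line 19/2·x + -7·y + -441/8 = 0 ∩ |CB|² = 6833/144]
2. C_y = 4  [line 19/2·x + -7·y + -441/8 = 0 ∩ |CB|² = 6833/144]
   → C = (35/4, 4)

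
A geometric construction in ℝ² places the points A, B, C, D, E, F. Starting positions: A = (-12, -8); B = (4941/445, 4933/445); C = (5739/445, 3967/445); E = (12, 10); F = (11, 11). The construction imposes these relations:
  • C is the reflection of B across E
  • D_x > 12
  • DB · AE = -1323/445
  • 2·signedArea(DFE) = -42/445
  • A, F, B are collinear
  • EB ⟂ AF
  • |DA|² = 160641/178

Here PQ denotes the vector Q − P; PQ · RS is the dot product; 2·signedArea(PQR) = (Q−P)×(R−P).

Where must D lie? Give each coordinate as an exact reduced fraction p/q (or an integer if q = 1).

D = (11079/890, 8417/890)

1. D_x = 11079/890  [2·signedArea(DFE) = -42/445 ∩ DB · AE = -1323/445]
2. D_y = 8417/890  [2·signedArea(DFE) = -42/445 ∩ DB · AE = -1323/445]
   → D = (11079/890, 8417/890)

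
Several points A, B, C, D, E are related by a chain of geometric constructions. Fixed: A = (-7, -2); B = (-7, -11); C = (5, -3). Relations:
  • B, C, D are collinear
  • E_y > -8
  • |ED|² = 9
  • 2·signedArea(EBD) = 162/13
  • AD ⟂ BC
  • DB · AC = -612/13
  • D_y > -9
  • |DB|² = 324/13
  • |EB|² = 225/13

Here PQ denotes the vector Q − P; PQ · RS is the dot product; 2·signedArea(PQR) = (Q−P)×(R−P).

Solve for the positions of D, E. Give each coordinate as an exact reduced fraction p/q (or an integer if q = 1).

1. D_x = -37/13  [B, C, D are collinear ∩ AD ⟂ BC]
2. D_y = -107/13  [B, C, D are collinear ∩ AD ⟂ BC]
   → D = (-37/13, -107/13)
3. E_x = -73/13  [line -36/13·x + 54/13·y + 180/13 = 0 ∩ |EB|² = 225/13]
4. E_y = -92/13  [line -36/13·x + 54/13·y + 180/13 = 0 ∩ |EB|² = 225/13]
   → E = (-73/13, -92/13)

D = (-37/13, -107/13)
E = (-73/13, -92/13)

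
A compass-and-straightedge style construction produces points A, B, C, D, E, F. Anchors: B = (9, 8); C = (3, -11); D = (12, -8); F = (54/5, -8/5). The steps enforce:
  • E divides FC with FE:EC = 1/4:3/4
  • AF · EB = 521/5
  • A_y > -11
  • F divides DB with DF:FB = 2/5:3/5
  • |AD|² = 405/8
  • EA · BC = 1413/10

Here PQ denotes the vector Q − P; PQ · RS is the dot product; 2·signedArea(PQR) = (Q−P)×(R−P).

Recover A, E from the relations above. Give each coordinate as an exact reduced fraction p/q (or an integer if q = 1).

A = (21/4, -41/4)
E = (177/20, -79/20)

1. E_x = 177/20  [E divides FC with FE:EC = 1/4:3/4]
2. E_y = -79/20  [E divides FC with FE:EC = 1/4:3/4]
   → E = (177/20, -79/20)
3. A_x = 21/4  [AF · EB = 521/5 ∩ EA · BC = 1413/10]
4. A_y = -41/4  [AF · EB = 521/5 ∩ EA · BC = 1413/10]
   → A = (21/4, -41/4)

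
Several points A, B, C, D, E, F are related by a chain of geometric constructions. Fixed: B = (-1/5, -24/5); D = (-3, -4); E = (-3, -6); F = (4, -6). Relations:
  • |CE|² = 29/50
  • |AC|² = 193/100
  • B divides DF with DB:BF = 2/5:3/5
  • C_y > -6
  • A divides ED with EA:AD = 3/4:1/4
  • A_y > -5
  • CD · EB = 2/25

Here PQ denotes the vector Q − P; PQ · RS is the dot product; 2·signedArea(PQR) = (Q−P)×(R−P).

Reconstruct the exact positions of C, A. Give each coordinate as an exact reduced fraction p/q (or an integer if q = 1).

1. C_x = -23/10  [line -14/5·x + -6/5·y + -332/25 = 0 ∩ |CE|² = 29/50]
2. C_y = -57/10  [line -14/5·x + -6/5·y + -332/25 = 0 ∩ |CE|² = 29/50]
   → C = (-23/10, -57/10)
3. A_x = -3  [A divides ED with EA:AD = 3/4:1/4]
4. A_y = -9/2  [A divides ED with EA:AD = 3/4:1/4]
   → A = (-3, -9/2)

A = (-3, -9/2)
C = (-23/10, -57/10)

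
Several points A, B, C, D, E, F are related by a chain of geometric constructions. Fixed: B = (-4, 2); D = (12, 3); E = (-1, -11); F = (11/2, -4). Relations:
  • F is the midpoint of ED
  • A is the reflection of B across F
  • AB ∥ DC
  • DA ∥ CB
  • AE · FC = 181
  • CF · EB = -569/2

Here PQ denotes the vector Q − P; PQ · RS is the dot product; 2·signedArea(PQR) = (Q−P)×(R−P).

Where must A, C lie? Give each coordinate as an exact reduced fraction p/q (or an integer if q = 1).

A = (15, -10)
C = (-7, 15)

1. A_x = 15  [A is the reflection of B across F]
2. A_y = -10  [A is the reflection of B across F]
   → A = (15, -10)
3. C_x = -7  [DA ∥ CB ∩ AB ∥ DC]
4. C_y = 15  [DA ∥ CB ∩ AB ∥ DC]
   → C = (-7, 15)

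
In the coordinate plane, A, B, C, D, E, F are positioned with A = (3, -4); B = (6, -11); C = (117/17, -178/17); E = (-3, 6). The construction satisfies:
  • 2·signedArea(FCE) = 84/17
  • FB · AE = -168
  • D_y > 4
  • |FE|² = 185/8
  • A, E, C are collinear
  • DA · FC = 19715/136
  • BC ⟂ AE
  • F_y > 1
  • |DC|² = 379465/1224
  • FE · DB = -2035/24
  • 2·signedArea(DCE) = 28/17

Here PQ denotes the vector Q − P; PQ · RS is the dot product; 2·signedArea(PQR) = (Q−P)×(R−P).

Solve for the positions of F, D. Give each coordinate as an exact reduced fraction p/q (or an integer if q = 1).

1. F_x = -3/4  [FB · AE = -168 ∩ 2·signedArea(FCE) = 84/17]
2. F_y = 7/4  [FB · AE = -168 ∩ 2·signedArea(FCE) = 84/17]
   → F = (-3/4, 7/4)
3. D_x = -9/4  [FE · DB = -2035/24 ∩ DA · FC = 19715/136]
4. D_y = 55/12  [FE · DB = -2035/24 ∩ DA · FC = 19715/136]
   → D = (-9/4, 55/12)

D = (-9/4, 55/12)
F = (-3/4, 7/4)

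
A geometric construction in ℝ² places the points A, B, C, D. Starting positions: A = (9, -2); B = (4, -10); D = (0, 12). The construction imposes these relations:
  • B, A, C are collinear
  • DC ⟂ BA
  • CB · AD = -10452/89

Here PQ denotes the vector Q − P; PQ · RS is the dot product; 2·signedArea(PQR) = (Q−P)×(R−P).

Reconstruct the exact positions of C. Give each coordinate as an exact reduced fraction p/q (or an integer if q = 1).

C = (1136/89, 358/89)

1. C_x = 1136/89  [B, A, C are collinear ∩ DC ⟂ BA]
2. C_y = 358/89  [B, A, C are collinear ∩ DC ⟂ BA]
   → C = (1136/89, 358/89)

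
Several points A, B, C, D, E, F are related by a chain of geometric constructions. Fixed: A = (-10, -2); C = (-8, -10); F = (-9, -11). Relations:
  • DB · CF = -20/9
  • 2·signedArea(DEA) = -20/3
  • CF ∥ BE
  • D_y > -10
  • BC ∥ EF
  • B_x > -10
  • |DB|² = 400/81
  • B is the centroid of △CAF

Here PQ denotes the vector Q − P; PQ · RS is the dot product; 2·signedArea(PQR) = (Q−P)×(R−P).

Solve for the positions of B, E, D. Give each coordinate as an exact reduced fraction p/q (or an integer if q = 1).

1. B_x = -9  [B is the centroid of △CAF]
2. B_y = -23/3  [B is the centroid of △CAF]
   → B = (-9, -23/3)
3. E_x = -10  [BC ∥ EF ∩ CF ∥ BE]
4. E_y = -26/3  [BC ∥ EF ∩ CF ∥ BE]
   → E = (-10, -26/3)
5. D_x = -9  [DB · CF = -20/9 ∩ 2·signedArea(DEA) = -20/3]
6. D_y = -89/9  [DB · CF = -20/9 ∩ 2·signedArea(DEA) = -20/3]
   → D = (-9, -89/9)

B = (-9, -23/3)
D = (-9, -89/9)
E = (-10, -26/3)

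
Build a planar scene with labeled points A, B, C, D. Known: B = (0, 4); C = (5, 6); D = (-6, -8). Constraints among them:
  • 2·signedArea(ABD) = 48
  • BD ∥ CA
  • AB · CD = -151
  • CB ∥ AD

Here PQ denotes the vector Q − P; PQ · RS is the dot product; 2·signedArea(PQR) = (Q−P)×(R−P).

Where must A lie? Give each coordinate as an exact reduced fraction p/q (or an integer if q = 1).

1. A_x = -1  [CB ∥ AD ∩ BD ∥ CA]
2. A_y = -6  [CB ∥ AD ∩ BD ∥ CA]
   → A = (-1, -6)

A = (-1, -6)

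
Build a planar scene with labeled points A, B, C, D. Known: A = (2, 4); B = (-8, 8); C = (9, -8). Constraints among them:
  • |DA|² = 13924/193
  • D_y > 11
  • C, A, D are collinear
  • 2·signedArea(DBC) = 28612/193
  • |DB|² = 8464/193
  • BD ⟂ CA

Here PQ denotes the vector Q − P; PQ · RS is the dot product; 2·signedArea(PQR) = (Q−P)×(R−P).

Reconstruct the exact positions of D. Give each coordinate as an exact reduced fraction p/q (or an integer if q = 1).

D = (-440/193, 2188/193)

1. D_x = -440/193  [C, A, D are collinear ∩ BD ⟂ CA]
2. D_y = 2188/193  [C, A, D are collinear ∩ BD ⟂ CA]
   → D = (-440/193, 2188/193)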